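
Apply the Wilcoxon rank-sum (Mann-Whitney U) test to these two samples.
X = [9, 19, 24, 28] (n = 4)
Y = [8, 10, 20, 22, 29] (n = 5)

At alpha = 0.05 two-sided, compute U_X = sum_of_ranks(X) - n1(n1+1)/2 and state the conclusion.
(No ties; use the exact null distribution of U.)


Step 1: Combine and sort all 9 observations; assign midranks.
sorted (value, group): (8,Y), (9,X), (10,Y), (19,X), (20,Y), (22,Y), (24,X), (28,X), (29,Y)
ranks: 8->1, 9->2, 10->3, 19->4, 20->5, 22->6, 24->7, 28->8, 29->9
Step 2: Rank sum for X: R1 = 2 + 4 + 7 + 8 = 21.
Step 3: U_X = R1 - n1(n1+1)/2 = 21 - 4*5/2 = 21 - 10 = 11.
       U_Y = n1*n2 - U_X = 20 - 11 = 9.
Step 4: No ties, so the exact null distribution of U (based on enumerating the C(9,4) = 126 equally likely rank assignments) gives the two-sided p-value.
Step 5: p-value = 0.904762; compare to alpha = 0.05. fail to reject H0.

U_X = 11, p = 0.904762, fail to reject H0 at alpha = 0.05.


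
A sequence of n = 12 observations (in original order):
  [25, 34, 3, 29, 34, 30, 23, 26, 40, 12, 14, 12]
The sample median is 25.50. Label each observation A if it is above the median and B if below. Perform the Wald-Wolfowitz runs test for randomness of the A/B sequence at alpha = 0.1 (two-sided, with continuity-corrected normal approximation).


Step 1: Compute median = 25.50; label A = above, B = below.
Labels in order: BABAAABAABBB  (n_A = 6, n_B = 6)
Step 2: Count runs R = 7.
Step 3: Under H0 (random ordering), E[R] = 2*n_A*n_B/(n_A+n_B) + 1 = 2*6*6/12 + 1 = 7.0000.
        Var[R] = 2*n_A*n_B*(2*n_A*n_B - n_A - n_B) / ((n_A+n_B)^2 * (n_A+n_B-1)) = 4320/1584 = 2.7273.
        SD[R] = 1.6514.
Step 4: R = E[R], so z = 0 with no continuity correction.
Step 5: Two-sided p-value via normal approximation = 2*(1 - Phi(|z|)) = 1.000000.
Step 6: alpha = 0.1. fail to reject H0.

R = 7, z = 0.0000, p = 1.000000, fail to reject H0.


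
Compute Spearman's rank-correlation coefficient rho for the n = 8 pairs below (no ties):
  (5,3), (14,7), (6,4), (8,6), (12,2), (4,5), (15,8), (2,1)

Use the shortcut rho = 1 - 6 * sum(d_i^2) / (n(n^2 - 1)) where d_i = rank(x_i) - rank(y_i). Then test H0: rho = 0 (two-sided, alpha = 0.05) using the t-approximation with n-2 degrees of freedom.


Step 1: Rank x and y separately (midranks; no ties here).
rank(x): 5->3, 14->7, 6->4, 8->5, 12->6, 4->2, 15->8, 2->1
rank(y): 3->3, 7->7, 4->4, 6->6, 2->2, 5->5, 8->8, 1->1
Step 2: d_i = R_x(i) - R_y(i); compute d_i^2.
  (3-3)^2=0, (7-7)^2=0, (4-4)^2=0, (5-6)^2=1, (6-2)^2=16, (2-5)^2=9, (8-8)^2=0, (1-1)^2=0
sum(d^2) = 26.
Step 3: rho = 1 - 6*26 / (8*(8^2 - 1)) = 1 - 156/504 = 0.690476.
Step 4: Under H0, t = rho * sqrt((n-2)/(1-rho^2)) = 2.3382 ~ t(6).
Step 5: Two-sided p-value from the t-distribution with 6 df = 0.057990.
Step 6: alpha = 0.05. fail to reject H0.

rho = 0.6905, p = 0.057990, fail to reject H0 at alpha = 0.05.


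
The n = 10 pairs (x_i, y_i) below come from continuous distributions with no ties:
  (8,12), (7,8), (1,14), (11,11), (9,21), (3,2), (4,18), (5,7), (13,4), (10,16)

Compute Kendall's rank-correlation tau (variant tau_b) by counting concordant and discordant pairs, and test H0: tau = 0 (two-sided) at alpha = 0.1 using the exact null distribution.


Step 1: Enumerate the 45 unordered pairs (i,j) with i<j and classify each by sign(x_j-x_i) * sign(y_j-y_i).
  (1,2):dx=-1,dy=-4->C; (1,3):dx=-7,dy=+2->D; (1,4):dx=+3,dy=-1->D; (1,5):dx=+1,dy=+9->C
  (1,6):dx=-5,dy=-10->C; (1,7):dx=-4,dy=+6->D; (1,8):dx=-3,dy=-5->C; (1,9):dx=+5,dy=-8->D
  (1,10):dx=+2,dy=+4->C; (2,3):dx=-6,dy=+6->D; (2,4):dx=+4,dy=+3->C; (2,5):dx=+2,dy=+13->C
  (2,6):dx=-4,dy=-6->C; (2,7):dx=-3,dy=+10->D; (2,8):dx=-2,dy=-1->C; (2,9):dx=+6,dy=-4->D
  (2,10):dx=+3,dy=+8->C; (3,4):dx=+10,dy=-3->D; (3,5):dx=+8,dy=+7->C; (3,6):dx=+2,dy=-12->D
  (3,7):dx=+3,dy=+4->C; (3,8):dx=+4,dy=-7->D; (3,9):dx=+12,dy=-10->D; (3,10):dx=+9,dy=+2->C
  (4,5):dx=-2,dy=+10->D; (4,6):dx=-8,dy=-9->C; (4,7):dx=-7,dy=+7->D; (4,8):dx=-6,dy=-4->C
  (4,9):dx=+2,dy=-7->D; (4,10):dx=-1,dy=+5->D; (5,6):dx=-6,dy=-19->C; (5,7):dx=-5,dy=-3->C
  (5,8):dx=-4,dy=-14->C; (5,9):dx=+4,dy=-17->D; (5,10):dx=+1,dy=-5->D; (6,7):dx=+1,dy=+16->C
  (6,8):dx=+2,dy=+5->C; (6,9):dx=+10,dy=+2->C; (6,10):dx=+7,dy=+14->C; (7,8):dx=+1,dy=-11->D
  (7,9):dx=+9,dy=-14->D; (7,10):dx=+6,dy=-2->D; (8,9):dx=+8,dy=-3->D; (8,10):dx=+5,dy=+9->C
  (9,10):dx=-3,dy=+12->D
Step 2: C = 23, D = 22, total pairs = 45.
Step 3: tau = (C - D)/(n(n-1)/2) = (23 - 22)/45 = 0.022222.
Step 4: Exact two-sided p-value (enumerate n! = 3628800 permutations of y under H0): p = 1.000000.
Step 5: alpha = 0.1. fail to reject H0.

tau_b = 0.0222 (C=23, D=22), p = 1.000000, fail to reject H0.


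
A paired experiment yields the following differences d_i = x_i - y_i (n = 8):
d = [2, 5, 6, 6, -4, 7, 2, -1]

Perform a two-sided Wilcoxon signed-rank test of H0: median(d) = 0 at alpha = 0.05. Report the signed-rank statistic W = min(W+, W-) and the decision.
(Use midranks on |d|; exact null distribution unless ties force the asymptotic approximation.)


Step 1: Drop any zero differences (none here) and take |d_i|.
|d| = [2, 5, 6, 6, 4, 7, 2, 1]
Step 2: Midrank |d_i| (ties get averaged ranks).
ranks: |2|->2.5, |5|->5, |6|->6.5, |6|->6.5, |4|->4, |7|->8, |2|->2.5, |1|->1
Step 3: Attach original signs; sum ranks with positive sign and with negative sign.
W+ = 2.5 + 5 + 6.5 + 6.5 + 8 + 2.5 = 31
W- = 4 + 1 = 5
(Check: W+ + W- = 36 should equal n(n+1)/2 = 36.)
Step 4: Test statistic W = min(W+, W-) = 5.
Step 5: Ties in |d|, so use the tie-corrected normal approximation.
        E[W] = n(n+1)/4 = 8*9/4 = 18.
        Tie groups: |d|=2 (t=2), |d|=6 (t=2); sum(t^3 - t) = 12.
        Var[W] = n(n+1)(2n+1)/24 - sum(t^3-t)/48 = 1224/24 - 12/48 = 50.75.
        z = (W - E[W]) / sqrt(Var[W]) = (5 - 18) / 7.1239 = -1.8248.
        Two-sided p = 2*Phi(z) = 0.068025.
Step 6: alpha = 0.05. fail to reject H0.

W+ = 31, W- = 5, W = min = 5, p = 0.068025, fail to reject H0.


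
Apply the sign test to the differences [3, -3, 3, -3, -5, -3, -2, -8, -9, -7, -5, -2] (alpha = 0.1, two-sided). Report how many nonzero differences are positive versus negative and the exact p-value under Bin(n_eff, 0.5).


Step 1: Discard zero differences. Original n = 12; n_eff = number of nonzero differences = 12.
Nonzero differences (with sign): +3, -3, +3, -3, -5, -3, -2, -8, -9, -7, -5, -2
Step 2: Count signs: positive = 2, negative = 10.
Step 3: Under H0: P(positive) = 0.5, so the number of positives S ~ Bin(12, 0.5).
Step 4: Two-sided exact p-value = sum of Bin(12,0.5) probabilities at or below the observed probability = 0.038574.
Step 5: alpha = 0.1. reject H0.

n_eff = 12, pos = 2, neg = 10, p = 0.038574, reject H0.


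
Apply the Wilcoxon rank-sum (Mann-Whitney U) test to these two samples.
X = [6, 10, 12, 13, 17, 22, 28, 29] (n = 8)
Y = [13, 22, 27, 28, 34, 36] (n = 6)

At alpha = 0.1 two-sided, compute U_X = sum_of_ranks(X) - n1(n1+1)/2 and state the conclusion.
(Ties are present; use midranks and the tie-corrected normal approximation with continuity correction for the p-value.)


Step 1: Combine and sort all 14 observations; assign midranks.
sorted (value, group): (6,X), (10,X), (12,X), (13,X), (13,Y), (17,X), (22,X), (22,Y), (27,Y), (28,X), (28,Y), (29,X), (34,Y), (36,Y)
ranks: 6->1, 10->2, 12->3, 13->4.5, 13->4.5, 17->6, 22->7.5, 22->7.5, 27->9, 28->10.5, 28->10.5, 29->12, 34->13, 36->14
Step 2: Rank sum for X: R1 = 1 + 2 + 3 + 4.5 + 6 + 7.5 + 10.5 + 12 = 46.5.
Step 3: U_X = R1 - n1(n1+1)/2 = 46.5 - 8*9/2 = 46.5 - 36 = 10.5.
       U_Y = n1*n2 - U_X = 48 - 10.5 = 37.5.
Step 4: Ties are present, so use the tie-corrected normal approximation (with continuity correction) for the p-value.
Step 5: p-value = 0.092210; compare to alpha = 0.1. reject H0.

U_X = 10.5, p = 0.092210, reject H0 at alpha = 0.1.


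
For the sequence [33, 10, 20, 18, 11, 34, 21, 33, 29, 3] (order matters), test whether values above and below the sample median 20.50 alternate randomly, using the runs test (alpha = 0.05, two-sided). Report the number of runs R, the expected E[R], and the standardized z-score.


Step 1: Compute median = 20.50; label A = above, B = below.
Labels in order: ABBBBAAAAB  (n_A = 5, n_B = 5)
Step 2: Count runs R = 4.
Step 3: Under H0 (random ordering), E[R] = 2*n_A*n_B/(n_A+n_B) + 1 = 2*5*5/10 + 1 = 6.0000.
        Var[R] = 2*n_A*n_B*(2*n_A*n_B - n_A - n_B) / ((n_A+n_B)^2 * (n_A+n_B-1)) = 2000/900 = 2.2222.
        SD[R] = 1.4907.
Step 4: Continuity-corrected z = (R + 0.5 - E[R]) / SD[R] = (4 + 0.5 - 6.0000) / 1.4907 = -1.0062.
Step 5: Two-sided p-value via normal approximation = 2*(1 - Phi(|z|)) = 0.314305.
Step 6: alpha = 0.05. fail to reject H0.

R = 4, z = -1.0062, p = 0.314305, fail to reject H0.


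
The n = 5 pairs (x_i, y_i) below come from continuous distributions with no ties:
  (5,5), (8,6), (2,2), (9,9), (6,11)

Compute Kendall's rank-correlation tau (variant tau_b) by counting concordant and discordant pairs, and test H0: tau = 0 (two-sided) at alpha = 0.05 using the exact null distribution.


Step 1: Enumerate the 10 unordered pairs (i,j) with i<j and classify each by sign(x_j-x_i) * sign(y_j-y_i).
  (1,2):dx=+3,dy=+1->C; (1,3):dx=-3,dy=-3->C; (1,4):dx=+4,dy=+4->C; (1,5):dx=+1,dy=+6->C
  (2,3):dx=-6,dy=-4->C; (2,4):dx=+1,dy=+3->C; (2,5):dx=-2,dy=+5->D; (3,4):dx=+7,dy=+7->C
  (3,5):dx=+4,dy=+9->C; (4,5):dx=-3,dy=+2->D
Step 2: C = 8, D = 2, total pairs = 10.
Step 3: tau = (C - D)/(n(n-1)/2) = (8 - 2)/10 = 0.600000.
Step 4: Exact two-sided p-value (enumerate n! = 120 permutations of y under H0): p = 0.233333.
Step 5: alpha = 0.05. fail to reject H0.

tau_b = 0.6000 (C=8, D=2), p = 0.233333, fail to reject H0.


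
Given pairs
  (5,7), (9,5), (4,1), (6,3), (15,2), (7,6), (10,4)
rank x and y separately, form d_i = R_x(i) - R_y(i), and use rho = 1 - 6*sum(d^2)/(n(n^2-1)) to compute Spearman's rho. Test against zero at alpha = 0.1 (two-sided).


Step 1: Rank x and y separately (midranks; no ties here).
rank(x): 5->2, 9->5, 4->1, 6->3, 15->7, 7->4, 10->6
rank(y): 7->7, 5->5, 1->1, 3->3, 2->2, 6->6, 4->4
Step 2: d_i = R_x(i) - R_y(i); compute d_i^2.
  (2-7)^2=25, (5-5)^2=0, (1-1)^2=0, (3-3)^2=0, (7-2)^2=25, (4-6)^2=4, (6-4)^2=4
sum(d^2) = 58.
Step 3: rho = 1 - 6*58 / (7*(7^2 - 1)) = 1 - 348/336 = -0.035714.
Step 4: Under H0, t = rho * sqrt((n-2)/(1-rho^2)) = -0.0799 ~ t(5).
Step 5: Two-sided p-value from the t-distribution with 5 df = 0.939408.
Step 6: alpha = 0.1. fail to reject H0.

rho = -0.0357, p = 0.939408, fail to reject H0 at alpha = 0.1.


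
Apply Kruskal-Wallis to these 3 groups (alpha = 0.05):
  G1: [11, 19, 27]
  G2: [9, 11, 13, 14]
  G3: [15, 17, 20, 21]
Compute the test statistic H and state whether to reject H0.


Step 1: Combine all N = 11 observations and assign midranks.
sorted (value, group, rank): (9,G2,1), (11,G1,2.5), (11,G2,2.5), (13,G2,4), (14,G2,5), (15,G3,6), (17,G3,7), (19,G1,8), (20,G3,9), (21,G3,10), (27,G1,11)
Step 2: Sum ranks within each group.
R_1 = 21.5 (n_1 = 3)
R_2 = 12.5 (n_2 = 4)
R_3 = 32 (n_3 = 4)
Step 3: H = 12/(N(N+1)) * sum(R_i^2/n_i) - 3(N+1)
     = 12/(11*12) * (21.5^2/3 + 12.5^2/4 + 32^2/4) - 3*12
     = 0.090909 * 449.146 - 36
     = 4.831439.
Step 4: Ties present; correction factor C = 1 - 6/(11^3 - 11) = 0.995455. Corrected H = 4.831439 / 0.995455 = 4.853501.
Step 5: Under H0, H ~ chi^2(2); p-value = 0.088323.
Step 6: alpha = 0.05. fail to reject H0.

H = 4.8535, df = 2, p = 0.088323, fail to reject H0.


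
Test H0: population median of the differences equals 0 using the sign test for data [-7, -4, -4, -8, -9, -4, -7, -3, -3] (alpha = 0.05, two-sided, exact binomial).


Step 1: Discard zero differences. Original n = 9; n_eff = number of nonzero differences = 9.
Nonzero differences (with sign): -7, -4, -4, -8, -9, -4, -7, -3, -3
Step 2: Count signs: positive = 0, negative = 9.
Step 3: Under H0: P(positive) = 0.5, so the number of positives S ~ Bin(9, 0.5).
Step 4: Two-sided exact p-value = sum of Bin(9,0.5) probabilities at or below the observed probability = 0.003906.
Step 5: alpha = 0.05. reject H0.

n_eff = 9, pos = 0, neg = 9, p = 0.003906, reject H0.


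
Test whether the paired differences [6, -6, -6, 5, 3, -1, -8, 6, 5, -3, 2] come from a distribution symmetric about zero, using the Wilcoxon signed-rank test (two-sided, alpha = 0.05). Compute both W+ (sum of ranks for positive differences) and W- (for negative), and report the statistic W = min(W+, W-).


Step 1: Drop any zero differences (none here) and take |d_i|.
|d| = [6, 6, 6, 5, 3, 1, 8, 6, 5, 3, 2]
Step 2: Midrank |d_i| (ties get averaged ranks).
ranks: |6|->8.5, |6|->8.5, |6|->8.5, |5|->5.5, |3|->3.5, |1|->1, |8|->11, |6|->8.5, |5|->5.5, |3|->3.5, |2|->2
Step 3: Attach original signs; sum ranks with positive sign and with negative sign.
W+ = 8.5 + 5.5 + 3.5 + 8.5 + 5.5 + 2 = 33.5
W- = 8.5 + 8.5 + 1 + 11 + 3.5 = 32.5
(Check: W+ + W- = 66 should equal n(n+1)/2 = 66.)
Step 4: Test statistic W = min(W+, W-) = 32.5.
Step 5: Ties in |d|, so use the tie-corrected normal approximation.
        E[W] = n(n+1)/4 = 11*12/4 = 33.
        Tie groups: |d|=3 (t=2), |d|=5 (t=2), |d|=6 (t=4); sum(t^3 - t) = 72.
        Var[W] = n(n+1)(2n+1)/24 - sum(t^3-t)/48 = 3036/24 - 72/48 = 125.
        z = (W - E[W]) / sqrt(Var[W]) = (32.5 - 33) / 11.1803 = -0.0447.
        Two-sided p = 2*Phi(z) = 0.964329.
Step 6: alpha = 0.05. fail to reject H0.

W+ = 33.5, W- = 32.5, W = min = 32.5, p = 0.964329, fail to reject H0.


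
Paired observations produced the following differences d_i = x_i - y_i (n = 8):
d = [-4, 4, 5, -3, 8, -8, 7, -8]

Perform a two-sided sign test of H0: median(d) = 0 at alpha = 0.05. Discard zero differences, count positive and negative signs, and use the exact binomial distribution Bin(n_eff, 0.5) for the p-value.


Step 1: Discard zero differences. Original n = 8; n_eff = number of nonzero differences = 8.
Nonzero differences (with sign): -4, +4, +5, -3, +8, -8, +7, -8
Step 2: Count signs: positive = 4, negative = 4.
Step 3: Under H0: P(positive) = 0.5, so the number of positives S ~ Bin(8, 0.5).
Step 4: Two-sided exact p-value = sum of Bin(8,0.5) probabilities at or below the observed probability = 1.000000.
Step 5: alpha = 0.05. fail to reject H0.

n_eff = 8, pos = 4, neg = 4, p = 1.000000, fail to reject H0.


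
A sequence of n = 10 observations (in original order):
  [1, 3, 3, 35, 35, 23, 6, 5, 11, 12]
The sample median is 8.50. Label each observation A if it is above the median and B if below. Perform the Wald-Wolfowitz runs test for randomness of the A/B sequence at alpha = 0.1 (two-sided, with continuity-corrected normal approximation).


Step 1: Compute median = 8.50; label A = above, B = below.
Labels in order: BBBAAABBAA  (n_A = 5, n_B = 5)
Step 2: Count runs R = 4.
Step 3: Under H0 (random ordering), E[R] = 2*n_A*n_B/(n_A+n_B) + 1 = 2*5*5/10 + 1 = 6.0000.
        Var[R] = 2*n_A*n_B*(2*n_A*n_B - n_A - n_B) / ((n_A+n_B)^2 * (n_A+n_B-1)) = 2000/900 = 2.2222.
        SD[R] = 1.4907.
Step 4: Continuity-corrected z = (R + 0.5 - E[R]) / SD[R] = (4 + 0.5 - 6.0000) / 1.4907 = -1.0062.
Step 5: Two-sided p-value via normal approximation = 2*(1 - Phi(|z|)) = 0.314305.
Step 6: alpha = 0.1. fail to reject H0.

R = 4, z = -1.0062, p = 0.314305, fail to reject H0.


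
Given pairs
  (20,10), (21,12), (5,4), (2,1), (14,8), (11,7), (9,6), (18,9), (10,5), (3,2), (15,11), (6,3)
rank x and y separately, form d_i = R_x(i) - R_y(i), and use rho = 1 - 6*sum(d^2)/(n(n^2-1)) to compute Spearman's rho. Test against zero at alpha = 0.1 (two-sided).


Step 1: Rank x and y separately (midranks; no ties here).
rank(x): 20->11, 21->12, 5->3, 2->1, 14->8, 11->7, 9->5, 18->10, 10->6, 3->2, 15->9, 6->4
rank(y): 10->10, 12->12, 4->4, 1->1, 8->8, 7->7, 6->6, 9->9, 5->5, 2->2, 11->11, 3->3
Step 2: d_i = R_x(i) - R_y(i); compute d_i^2.
  (11-10)^2=1, (12-12)^2=0, (3-4)^2=1, (1-1)^2=0, (8-8)^2=0, (7-7)^2=0, (5-6)^2=1, (10-9)^2=1, (6-5)^2=1, (2-2)^2=0, (9-11)^2=4, (4-3)^2=1
sum(d^2) = 10.
Step 3: rho = 1 - 6*10 / (12*(12^2 - 1)) = 1 - 60/1716 = 0.965035.
Step 4: Under H0, t = rho * sqrt((n-2)/(1-rho^2)) = 11.6424 ~ t(10).
Step 5: Two-sided p-value from the t-distribution with 10 df = 0.000000.
Step 6: alpha = 0.1. reject H0.

rho = 0.9650, p = 0.000000, reject H0 at alpha = 0.1.


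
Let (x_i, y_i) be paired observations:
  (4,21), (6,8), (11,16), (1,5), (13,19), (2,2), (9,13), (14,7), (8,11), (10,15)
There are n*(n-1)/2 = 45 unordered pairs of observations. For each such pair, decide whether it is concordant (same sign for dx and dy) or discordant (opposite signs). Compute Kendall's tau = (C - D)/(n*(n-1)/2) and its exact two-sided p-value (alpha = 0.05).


Step 1: Enumerate the 45 unordered pairs (i,j) with i<j and classify each by sign(x_j-x_i) * sign(y_j-y_i).
  (1,2):dx=+2,dy=-13->D; (1,3):dx=+7,dy=-5->D; (1,4):dx=-3,dy=-16->C; (1,5):dx=+9,dy=-2->D
  (1,6):dx=-2,dy=-19->C; (1,7):dx=+5,dy=-8->D; (1,8):dx=+10,dy=-14->D; (1,9):dx=+4,dy=-10->D
  (1,10):dx=+6,dy=-6->D; (2,3):dx=+5,dy=+8->C; (2,4):dx=-5,dy=-3->C; (2,5):dx=+7,dy=+11->C
  (2,6):dx=-4,dy=-6->C; (2,7):dx=+3,dy=+5->C; (2,8):dx=+8,dy=-1->D; (2,9):dx=+2,dy=+3->C
  (2,10):dx=+4,dy=+7->C; (3,4):dx=-10,dy=-11->C; (3,5):dx=+2,dy=+3->C; (3,6):dx=-9,dy=-14->C
  (3,7):dx=-2,dy=-3->C; (3,8):dx=+3,dy=-9->D; (3,9):dx=-3,dy=-5->C; (3,10):dx=-1,dy=-1->C
  (4,5):dx=+12,dy=+14->C; (4,6):dx=+1,dy=-3->D; (4,7):dx=+8,dy=+8->C; (4,8):dx=+13,dy=+2->C
  (4,9):dx=+7,dy=+6->C; (4,10):dx=+9,dy=+10->C; (5,6):dx=-11,dy=-17->C; (5,7):dx=-4,dy=-6->C
  (5,8):dx=+1,dy=-12->D; (5,9):dx=-5,dy=-8->C; (5,10):dx=-3,dy=-4->C; (6,7):dx=+7,dy=+11->C
  (6,8):dx=+12,dy=+5->C; (6,9):dx=+6,dy=+9->C; (6,10):dx=+8,dy=+13->C; (7,8):dx=+5,dy=-6->D
  (7,9):dx=-1,dy=-2->C; (7,10):dx=+1,dy=+2->C; (8,9):dx=-6,dy=+4->D; (8,10):dx=-4,dy=+8->D
  (9,10):dx=+2,dy=+4->C
Step 2: C = 31, D = 14, total pairs = 45.
Step 3: tau = (C - D)/(n(n-1)/2) = (31 - 14)/45 = 0.377778.
Step 4: Exact two-sided p-value (enumerate n! = 3628800 permutations of y under H0): p = 0.155742.
Step 5: alpha = 0.05. fail to reject H0.

tau_b = 0.3778 (C=31, D=14), p = 0.155742, fail to reject H0.


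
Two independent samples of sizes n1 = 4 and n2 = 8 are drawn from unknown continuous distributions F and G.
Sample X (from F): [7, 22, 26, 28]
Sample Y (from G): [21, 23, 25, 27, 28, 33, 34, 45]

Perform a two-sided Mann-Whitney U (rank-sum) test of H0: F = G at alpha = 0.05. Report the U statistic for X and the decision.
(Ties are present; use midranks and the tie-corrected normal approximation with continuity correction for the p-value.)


Step 1: Combine and sort all 12 observations; assign midranks.
sorted (value, group): (7,X), (21,Y), (22,X), (23,Y), (25,Y), (26,X), (27,Y), (28,X), (28,Y), (33,Y), (34,Y), (45,Y)
ranks: 7->1, 21->2, 22->3, 23->4, 25->5, 26->6, 27->7, 28->8.5, 28->8.5, 33->10, 34->11, 45->12
Step 2: Rank sum for X: R1 = 1 + 3 + 6 + 8.5 = 18.5.
Step 3: U_X = R1 - n1(n1+1)/2 = 18.5 - 4*5/2 = 18.5 - 10 = 8.5.
       U_Y = n1*n2 - U_X = 32 - 8.5 = 23.5.
Step 4: Ties are present, so use the tie-corrected normal approximation (with continuity correction) for the p-value.
Step 5: p-value = 0.233663; compare to alpha = 0.05. fail to reject H0.

U_X = 8.5, p = 0.233663, fail to reject H0 at alpha = 0.05.


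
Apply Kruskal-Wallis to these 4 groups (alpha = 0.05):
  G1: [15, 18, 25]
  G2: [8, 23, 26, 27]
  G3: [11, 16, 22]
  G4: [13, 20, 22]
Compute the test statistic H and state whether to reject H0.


Step 1: Combine all N = 13 observations and assign midranks.
sorted (value, group, rank): (8,G2,1), (11,G3,2), (13,G4,3), (15,G1,4), (16,G3,5), (18,G1,6), (20,G4,7), (22,G3,8.5), (22,G4,8.5), (23,G2,10), (25,G1,11), (26,G2,12), (27,G2,13)
Step 2: Sum ranks within each group.
R_1 = 21 (n_1 = 3)
R_2 = 36 (n_2 = 4)
R_3 = 15.5 (n_3 = 3)
R_4 = 18.5 (n_4 = 3)
Step 3: H = 12/(N(N+1)) * sum(R_i^2/n_i) - 3(N+1)
     = 12/(13*14) * (21^2/3 + 36^2/4 + 15.5^2/3 + 18.5^2/3) - 3*14
     = 0.065934 * 665.167 - 42
     = 1.857143.
Step 4: Ties present; correction factor C = 1 - 6/(13^3 - 13) = 0.997253. Corrected H = 1.857143 / 0.997253 = 1.862259.
Step 5: Under H0, H ~ chi^2(3); p-value = 0.601481.
Step 6: alpha = 0.05. fail to reject H0.

H = 1.8623, df = 3, p = 0.601481, fail to reject H0.


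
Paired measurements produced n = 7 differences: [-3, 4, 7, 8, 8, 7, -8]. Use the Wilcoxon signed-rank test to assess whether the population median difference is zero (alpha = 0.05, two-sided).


Step 1: Drop any zero differences (none here) and take |d_i|.
|d| = [3, 4, 7, 8, 8, 7, 8]
Step 2: Midrank |d_i| (ties get averaged ranks).
ranks: |3|->1, |4|->2, |7|->3.5, |8|->6, |8|->6, |7|->3.5, |8|->6
Step 3: Attach original signs; sum ranks with positive sign and with negative sign.
W+ = 2 + 3.5 + 6 + 6 + 3.5 = 21
W- = 1 + 6 = 7
(Check: W+ + W- = 28 should equal n(n+1)/2 = 28.)
Step 4: Test statistic W = min(W+, W-) = 7.
Step 5: Ties in |d|, so use the tie-corrected normal approximation.
        E[W] = n(n+1)/4 = 7*8/4 = 14.
        Tie groups: |d|=7 (t=2), |d|=8 (t=3); sum(t^3 - t) = 30.
        Var[W] = n(n+1)(2n+1)/24 - sum(t^3-t)/48 = 840/24 - 30/48 = 34.375.
        z = (W - E[W]) / sqrt(Var[W]) = (7 - 14) / 5.8630 = -1.1939.
        Two-sided p = 2*Phi(z) = 0.232508.
Step 6: alpha = 0.05. fail to reject H0.

W+ = 21, W- = 7, W = min = 7, p = 0.232508, fail to reject H0.


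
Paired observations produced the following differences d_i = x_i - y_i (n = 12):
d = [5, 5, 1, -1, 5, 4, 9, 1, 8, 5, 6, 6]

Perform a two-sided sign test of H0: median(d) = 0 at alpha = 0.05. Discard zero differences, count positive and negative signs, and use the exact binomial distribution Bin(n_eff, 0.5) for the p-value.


Step 1: Discard zero differences. Original n = 12; n_eff = number of nonzero differences = 12.
Nonzero differences (with sign): +5, +5, +1, -1, +5, +4, +9, +1, +8, +5, +6, +6
Step 2: Count signs: positive = 11, negative = 1.
Step 3: Under H0: P(positive) = 0.5, so the number of positives S ~ Bin(12, 0.5).
Step 4: Two-sided exact p-value = sum of Bin(12,0.5) probabilities at or below the observed probability = 0.006348.
Step 5: alpha = 0.05. reject H0.

n_eff = 12, pos = 11, neg = 1, p = 0.006348, reject H0.


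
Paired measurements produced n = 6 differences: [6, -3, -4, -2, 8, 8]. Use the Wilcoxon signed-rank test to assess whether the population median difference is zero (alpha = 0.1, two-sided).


Step 1: Drop any zero differences (none here) and take |d_i|.
|d| = [6, 3, 4, 2, 8, 8]
Step 2: Midrank |d_i| (ties get averaged ranks).
ranks: |6|->4, |3|->2, |4|->3, |2|->1, |8|->5.5, |8|->5.5
Step 3: Attach original signs; sum ranks with positive sign and with negative sign.
W+ = 4 + 5.5 + 5.5 = 15
W- = 2 + 3 + 1 = 6
(Check: W+ + W- = 21 should equal n(n+1)/2 = 21.)
Step 4: Test statistic W = min(W+, W-) = 6.
Step 5: Ties in |d|, so use the tie-corrected normal approximation.
        E[W] = n(n+1)/4 = 6*7/4 = 10.5.
        Tie groups: |d|=8 (t=2); sum(t^3 - t) = 6.
        Var[W] = n(n+1)(2n+1)/24 - sum(t^3-t)/48 = 546/24 - 6/48 = 22.625.
        z = (W - E[W]) / sqrt(Var[W]) = (6 - 10.5) / 4.7566 = -0.9461.
        Two-sided p = 2*Phi(z) = 0.344118.
Step 6: alpha = 0.1. fail to reject H0.

W+ = 15, W- = 6, W = min = 6, p = 0.344118, fail to reject H0.


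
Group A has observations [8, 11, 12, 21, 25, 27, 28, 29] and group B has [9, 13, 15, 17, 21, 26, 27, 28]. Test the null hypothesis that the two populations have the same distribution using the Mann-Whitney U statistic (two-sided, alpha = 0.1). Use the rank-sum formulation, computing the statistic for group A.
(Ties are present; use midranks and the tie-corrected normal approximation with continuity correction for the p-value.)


Step 1: Combine and sort all 16 observations; assign midranks.
sorted (value, group): (8,X), (9,Y), (11,X), (12,X), (13,Y), (15,Y), (17,Y), (21,X), (21,Y), (25,X), (26,Y), (27,X), (27,Y), (28,X), (28,Y), (29,X)
ranks: 8->1, 9->2, 11->3, 12->4, 13->5, 15->6, 17->7, 21->8.5, 21->8.5, 25->10, 26->11, 27->12.5, 27->12.5, 28->14.5, 28->14.5, 29->16
Step 2: Rank sum for X: R1 = 1 + 3 + 4 + 8.5 + 10 + 12.5 + 14.5 + 16 = 69.5.
Step 3: U_X = R1 - n1(n1+1)/2 = 69.5 - 8*9/2 = 69.5 - 36 = 33.5.
       U_Y = n1*n2 - U_X = 64 - 33.5 = 30.5.
Step 4: Ties are present, so use the tie-corrected normal approximation (with continuity correction) for the p-value.
Step 5: p-value = 0.916175; compare to alpha = 0.1. fail to reject H0.

U_X = 33.5, p = 0.916175, fail to reject H0 at alpha = 0.1.


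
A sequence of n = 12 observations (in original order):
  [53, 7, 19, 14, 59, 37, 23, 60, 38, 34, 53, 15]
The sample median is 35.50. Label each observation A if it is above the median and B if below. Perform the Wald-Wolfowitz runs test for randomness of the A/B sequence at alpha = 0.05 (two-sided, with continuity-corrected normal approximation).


Step 1: Compute median = 35.50; label A = above, B = below.
Labels in order: ABBBAABAABAB  (n_A = 6, n_B = 6)
Step 2: Count runs R = 8.
Step 3: Under H0 (random ordering), E[R] = 2*n_A*n_B/(n_A+n_B) + 1 = 2*6*6/12 + 1 = 7.0000.
        Var[R] = 2*n_A*n_B*(2*n_A*n_B - n_A - n_B) / ((n_A+n_B)^2 * (n_A+n_B-1)) = 4320/1584 = 2.7273.
        SD[R] = 1.6514.
Step 4: Continuity-corrected z = (R - 0.5 - E[R]) / SD[R] = (8 - 0.5 - 7.0000) / 1.6514 = 0.3028.
Step 5: Two-sided p-value via normal approximation = 2*(1 - Phi(|z|)) = 0.762069.
Step 6: alpha = 0.05. fail to reject H0.

R = 8, z = 0.3028, p = 0.762069, fail to reject H0.


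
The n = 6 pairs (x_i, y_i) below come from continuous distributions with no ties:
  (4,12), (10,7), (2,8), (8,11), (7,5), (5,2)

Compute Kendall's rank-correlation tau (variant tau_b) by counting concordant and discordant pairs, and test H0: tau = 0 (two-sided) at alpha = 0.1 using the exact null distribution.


Step 1: Enumerate the 15 unordered pairs (i,j) with i<j and classify each by sign(x_j-x_i) * sign(y_j-y_i).
  (1,2):dx=+6,dy=-5->D; (1,3):dx=-2,dy=-4->C; (1,4):dx=+4,dy=-1->D; (1,5):dx=+3,dy=-7->D
  (1,6):dx=+1,dy=-10->D; (2,3):dx=-8,dy=+1->D; (2,4):dx=-2,dy=+4->D; (2,5):dx=-3,dy=-2->C
  (2,6):dx=-5,dy=-5->C; (3,4):dx=+6,dy=+3->C; (3,5):dx=+5,dy=-3->D; (3,6):dx=+3,dy=-6->D
  (4,5):dx=-1,dy=-6->C; (4,6):dx=-3,dy=-9->C; (5,6):dx=-2,dy=-3->C
Step 2: C = 7, D = 8, total pairs = 15.
Step 3: tau = (C - D)/(n(n-1)/2) = (7 - 8)/15 = -0.066667.
Step 4: Exact two-sided p-value (enumerate n! = 720 permutations of y under H0): p = 1.000000.
Step 5: alpha = 0.1. fail to reject H0.

tau_b = -0.0667 (C=7, D=8), p = 1.000000, fail to reject H0.


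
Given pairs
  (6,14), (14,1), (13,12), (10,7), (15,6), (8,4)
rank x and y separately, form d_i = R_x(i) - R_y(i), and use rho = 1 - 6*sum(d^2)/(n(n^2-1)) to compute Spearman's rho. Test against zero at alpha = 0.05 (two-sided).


Step 1: Rank x and y separately (midranks; no ties here).
rank(x): 6->1, 14->5, 13->4, 10->3, 15->6, 8->2
rank(y): 14->6, 1->1, 12->5, 7->4, 6->3, 4->2
Step 2: d_i = R_x(i) - R_y(i); compute d_i^2.
  (1-6)^2=25, (5-1)^2=16, (4-5)^2=1, (3-4)^2=1, (6-3)^2=9, (2-2)^2=0
sum(d^2) = 52.
Step 3: rho = 1 - 6*52 / (6*(6^2 - 1)) = 1 - 312/210 = -0.485714.
Step 4: Under H0, t = rho * sqrt((n-2)/(1-rho^2)) = -1.1113 ~ t(4).
Step 5: Two-sided p-value from the t-distribution with 4 df = 0.328723.
Step 6: alpha = 0.05. fail to reject H0.

rho = -0.4857, p = 0.328723, fail to reject H0 at alpha = 0.05.


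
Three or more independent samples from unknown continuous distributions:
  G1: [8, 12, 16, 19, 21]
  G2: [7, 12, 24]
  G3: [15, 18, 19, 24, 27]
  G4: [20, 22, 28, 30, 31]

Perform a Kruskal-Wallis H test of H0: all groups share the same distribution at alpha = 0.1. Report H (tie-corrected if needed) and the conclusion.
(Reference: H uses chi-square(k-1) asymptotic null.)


Step 1: Combine all N = 18 observations and assign midranks.
sorted (value, group, rank): (7,G2,1), (8,G1,2), (12,G1,3.5), (12,G2,3.5), (15,G3,5), (16,G1,6), (18,G3,7), (19,G1,8.5), (19,G3,8.5), (20,G4,10), (21,G1,11), (22,G4,12), (24,G2,13.5), (24,G3,13.5), (27,G3,15), (28,G4,16), (30,G4,17), (31,G4,18)
Step 2: Sum ranks within each group.
R_1 = 31 (n_1 = 5)
R_2 = 18 (n_2 = 3)
R_3 = 49 (n_3 = 5)
R_4 = 73 (n_4 = 5)
Step 3: H = 12/(N(N+1)) * sum(R_i^2/n_i) - 3(N+1)
     = 12/(18*19) * (31^2/5 + 18^2/3 + 49^2/5 + 73^2/5) - 3*19
     = 0.035088 * 1846.2 - 57
     = 7.778947.
Step 4: Ties present; correction factor C = 1 - 18/(18^3 - 18) = 0.996904. Corrected H = 7.778947 / 0.996904 = 7.803106.
Step 5: Under H0, H ~ chi^2(3); p-value = 0.050261.
Step 6: alpha = 0.1. reject H0.

H = 7.8031, df = 3, p = 0.050261, reject H0.


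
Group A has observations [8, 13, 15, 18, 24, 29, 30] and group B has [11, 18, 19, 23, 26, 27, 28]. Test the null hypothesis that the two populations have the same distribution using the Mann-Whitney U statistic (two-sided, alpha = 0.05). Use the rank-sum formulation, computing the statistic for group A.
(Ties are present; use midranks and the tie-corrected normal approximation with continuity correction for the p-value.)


Step 1: Combine and sort all 14 observations; assign midranks.
sorted (value, group): (8,X), (11,Y), (13,X), (15,X), (18,X), (18,Y), (19,Y), (23,Y), (24,X), (26,Y), (27,Y), (28,Y), (29,X), (30,X)
ranks: 8->1, 11->2, 13->3, 15->4, 18->5.5, 18->5.5, 19->7, 23->8, 24->9, 26->10, 27->11, 28->12, 29->13, 30->14
Step 2: Rank sum for X: R1 = 1 + 3 + 4 + 5.5 + 9 + 13 + 14 = 49.5.
Step 3: U_X = R1 - n1(n1+1)/2 = 49.5 - 7*8/2 = 49.5 - 28 = 21.5.
       U_Y = n1*n2 - U_X = 49 - 21.5 = 27.5.
Step 4: Ties are present, so use the tie-corrected normal approximation (with continuity correction) for the p-value.
Step 5: p-value = 0.749128; compare to alpha = 0.05. fail to reject H0.

U_X = 21.5, p = 0.749128, fail to reject H0 at alpha = 0.05.


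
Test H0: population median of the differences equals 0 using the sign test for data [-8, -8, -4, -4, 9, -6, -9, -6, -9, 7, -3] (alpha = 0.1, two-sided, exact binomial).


Step 1: Discard zero differences. Original n = 11; n_eff = number of nonzero differences = 11.
Nonzero differences (with sign): -8, -8, -4, -4, +9, -6, -9, -6, -9, +7, -3
Step 2: Count signs: positive = 2, negative = 9.
Step 3: Under H0: P(positive) = 0.5, so the number of positives S ~ Bin(11, 0.5).
Step 4: Two-sided exact p-value = sum of Bin(11,0.5) probabilities at or below the observed probability = 0.065430.
Step 5: alpha = 0.1. reject H0.

n_eff = 11, pos = 2, neg = 9, p = 0.065430, reject H0.


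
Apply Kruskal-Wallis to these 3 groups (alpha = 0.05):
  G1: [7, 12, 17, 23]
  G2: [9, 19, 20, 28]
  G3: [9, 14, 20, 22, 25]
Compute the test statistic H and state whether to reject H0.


Step 1: Combine all N = 13 observations and assign midranks.
sorted (value, group, rank): (7,G1,1), (9,G2,2.5), (9,G3,2.5), (12,G1,4), (14,G3,5), (17,G1,6), (19,G2,7), (20,G2,8.5), (20,G3,8.5), (22,G3,10), (23,G1,11), (25,G3,12), (28,G2,13)
Step 2: Sum ranks within each group.
R_1 = 22 (n_1 = 4)
R_2 = 31 (n_2 = 4)
R_3 = 38 (n_3 = 5)
Step 3: H = 12/(N(N+1)) * sum(R_i^2/n_i) - 3(N+1)
     = 12/(13*14) * (22^2/4 + 31^2/4 + 38^2/5) - 3*14
     = 0.065934 * 650.05 - 42
     = 0.860440.
Step 4: Ties present; correction factor C = 1 - 12/(13^3 - 13) = 0.994505. Corrected H = 0.860440 / 0.994505 = 0.865193.
Step 5: Under H0, H ~ chi^2(2); p-value = 0.648822.
Step 6: alpha = 0.05. fail to reject H0.

H = 0.8652, df = 2, p = 0.648822, fail to reject H0.


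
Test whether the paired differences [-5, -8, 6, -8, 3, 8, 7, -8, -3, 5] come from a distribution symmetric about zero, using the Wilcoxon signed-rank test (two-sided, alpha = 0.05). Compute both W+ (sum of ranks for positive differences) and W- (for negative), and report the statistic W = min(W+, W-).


Step 1: Drop any zero differences (none here) and take |d_i|.
|d| = [5, 8, 6, 8, 3, 8, 7, 8, 3, 5]
Step 2: Midrank |d_i| (ties get averaged ranks).
ranks: |5|->3.5, |8|->8.5, |6|->5, |8|->8.5, |3|->1.5, |8|->8.5, |7|->6, |8|->8.5, |3|->1.5, |5|->3.5
Step 3: Attach original signs; sum ranks with positive sign and with negative sign.
W+ = 5 + 1.5 + 8.5 + 6 + 3.5 = 24.5
W- = 3.5 + 8.5 + 8.5 + 8.5 + 1.5 = 30.5
(Check: W+ + W- = 55 should equal n(n+1)/2 = 55.)
Step 4: Test statistic W = min(W+, W-) = 24.5.
Step 5: Ties in |d|, so use the tie-corrected normal approximation.
        E[W] = n(n+1)/4 = 10*11/4 = 27.5.
        Tie groups: |d|=3 (t=2), |d|=5 (t=2), |d|=8 (t=4); sum(t^3 - t) = 72.
        Var[W] = n(n+1)(2n+1)/24 - sum(t^3-t)/48 = 2310/24 - 72/48 = 94.75.
        z = (W - E[W]) / sqrt(Var[W]) = (24.5 - 27.5) / 9.7340 = -0.3082.
        Two-sided p = 2*Phi(z) = 0.757931.
Step 6: alpha = 0.05. fail to reject H0.

W+ = 24.5, W- = 30.5, W = min = 24.5, p = 0.757931, fail to reject H0.


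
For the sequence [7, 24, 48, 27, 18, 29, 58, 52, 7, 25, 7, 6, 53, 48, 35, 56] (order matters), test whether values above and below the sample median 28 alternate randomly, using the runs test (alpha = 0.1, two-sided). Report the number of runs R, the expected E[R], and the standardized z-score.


Step 1: Compute median = 28; label A = above, B = below.
Labels in order: BBABBAAABBBBAAAA  (n_A = 8, n_B = 8)
Step 2: Count runs R = 6.
Step 3: Under H0 (random ordering), E[R] = 2*n_A*n_B/(n_A+n_B) + 1 = 2*8*8/16 + 1 = 9.0000.
        Var[R] = 2*n_A*n_B*(2*n_A*n_B - n_A - n_B) / ((n_A+n_B)^2 * (n_A+n_B-1)) = 14336/3840 = 3.7333.
        SD[R] = 1.9322.
Step 4: Continuity-corrected z = (R + 0.5 - E[R]) / SD[R] = (6 + 0.5 - 9.0000) / 1.9322 = -1.2939.
Step 5: Two-sided p-value via normal approximation = 2*(1 - Phi(|z|)) = 0.195709.
Step 6: alpha = 0.1. fail to reject H0.

R = 6, z = -1.2939, p = 0.195709, fail to reject H0.


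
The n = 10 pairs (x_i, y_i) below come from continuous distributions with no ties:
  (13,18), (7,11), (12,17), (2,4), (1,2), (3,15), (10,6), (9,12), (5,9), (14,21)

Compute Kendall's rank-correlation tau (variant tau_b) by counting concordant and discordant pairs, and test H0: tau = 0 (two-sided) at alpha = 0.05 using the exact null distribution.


Step 1: Enumerate the 45 unordered pairs (i,j) with i<j and classify each by sign(x_j-x_i) * sign(y_j-y_i).
  (1,2):dx=-6,dy=-7->C; (1,3):dx=-1,dy=-1->C; (1,4):dx=-11,dy=-14->C; (1,5):dx=-12,dy=-16->C
  (1,6):dx=-10,dy=-3->C; (1,7):dx=-3,dy=-12->C; (1,8):dx=-4,dy=-6->C; (1,9):dx=-8,dy=-9->C
  (1,10):dx=+1,dy=+3->C; (2,3):dx=+5,dy=+6->C; (2,4):dx=-5,dy=-7->C; (2,5):dx=-6,dy=-9->C
  (2,6):dx=-4,dy=+4->D; (2,7):dx=+3,dy=-5->D; (2,8):dx=+2,dy=+1->C; (2,9):dx=-2,dy=-2->C
  (2,10):dx=+7,dy=+10->C; (3,4):dx=-10,dy=-13->C; (3,5):dx=-11,dy=-15->C; (3,6):dx=-9,dy=-2->C
  (3,7):dx=-2,dy=-11->C; (3,8):dx=-3,dy=-5->C; (3,9):dx=-7,dy=-8->C; (3,10):dx=+2,dy=+4->C
  (4,5):dx=-1,dy=-2->C; (4,6):dx=+1,dy=+11->C; (4,7):dx=+8,dy=+2->C; (4,8):dx=+7,dy=+8->C
  (4,9):dx=+3,dy=+5->C; (4,10):dx=+12,dy=+17->C; (5,6):dx=+2,dy=+13->C; (5,7):dx=+9,dy=+4->C
  (5,8):dx=+8,dy=+10->C; (5,9):dx=+4,dy=+7->C; (5,10):dx=+13,dy=+19->C; (6,7):dx=+7,dy=-9->D
  (6,8):dx=+6,dy=-3->D; (6,9):dx=+2,dy=-6->D; (6,10):dx=+11,dy=+6->C; (7,8):dx=-1,dy=+6->D
  (7,9):dx=-5,dy=+3->D; (7,10):dx=+4,dy=+15->C; (8,9):dx=-4,dy=-3->C; (8,10):dx=+5,dy=+9->C
  (9,10):dx=+9,dy=+12->C
Step 2: C = 38, D = 7, total pairs = 45.
Step 3: tau = (C - D)/(n(n-1)/2) = (38 - 7)/45 = 0.688889.
Step 4: Exact two-sided p-value (enumerate n! = 3628800 permutations of y under H0): p = 0.004687.
Step 5: alpha = 0.05. reject H0.

tau_b = 0.6889 (C=38, D=7), p = 0.004687, reject H0.


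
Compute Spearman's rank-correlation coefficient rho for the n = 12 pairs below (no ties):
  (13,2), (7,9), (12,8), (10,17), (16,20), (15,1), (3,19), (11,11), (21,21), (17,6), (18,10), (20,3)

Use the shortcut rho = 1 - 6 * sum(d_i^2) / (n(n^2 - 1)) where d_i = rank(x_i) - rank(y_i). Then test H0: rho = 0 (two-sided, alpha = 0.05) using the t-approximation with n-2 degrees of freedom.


Step 1: Rank x and y separately (midranks; no ties here).
rank(x): 13->6, 7->2, 12->5, 10->3, 16->8, 15->7, 3->1, 11->4, 21->12, 17->9, 18->10, 20->11
rank(y): 2->2, 9->6, 8->5, 17->9, 20->11, 1->1, 19->10, 11->8, 21->12, 6->4, 10->7, 3->3
Step 2: d_i = R_x(i) - R_y(i); compute d_i^2.
  (6-2)^2=16, (2-6)^2=16, (5-5)^2=0, (3-9)^2=36, (8-11)^2=9, (7-1)^2=36, (1-10)^2=81, (4-8)^2=16, (12-12)^2=0, (9-4)^2=25, (10-7)^2=9, (11-3)^2=64
sum(d^2) = 308.
Step 3: rho = 1 - 6*308 / (12*(12^2 - 1)) = 1 - 1848/1716 = -0.076923.
Step 4: Under H0, t = rho * sqrt((n-2)/(1-rho^2)) = -0.2440 ~ t(10).
Step 5: Two-sided p-value from the t-distribution with 10 df = 0.812183.
Step 6: alpha = 0.05. fail to reject H0.

rho = -0.0769, p = 0.812183, fail to reject H0 at alpha = 0.05.


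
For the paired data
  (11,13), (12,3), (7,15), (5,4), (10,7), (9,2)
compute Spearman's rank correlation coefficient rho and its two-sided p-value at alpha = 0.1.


Step 1: Rank x and y separately (midranks; no ties here).
rank(x): 11->5, 12->6, 7->2, 5->1, 10->4, 9->3
rank(y): 13->5, 3->2, 15->6, 4->3, 7->4, 2->1
Step 2: d_i = R_x(i) - R_y(i); compute d_i^2.
  (5-5)^2=0, (6-2)^2=16, (2-6)^2=16, (1-3)^2=4, (4-4)^2=0, (3-1)^2=4
sum(d^2) = 40.
Step 3: rho = 1 - 6*40 / (6*(6^2 - 1)) = 1 - 240/210 = -0.142857.
Step 4: Under H0, t = rho * sqrt((n-2)/(1-rho^2)) = -0.2887 ~ t(4).
Step 5: Two-sided p-value from the t-distribution with 4 df = 0.787172.
Step 6: alpha = 0.1. fail to reject H0.

rho = -0.1429, p = 0.787172, fail to reject H0 at alpha = 0.1.


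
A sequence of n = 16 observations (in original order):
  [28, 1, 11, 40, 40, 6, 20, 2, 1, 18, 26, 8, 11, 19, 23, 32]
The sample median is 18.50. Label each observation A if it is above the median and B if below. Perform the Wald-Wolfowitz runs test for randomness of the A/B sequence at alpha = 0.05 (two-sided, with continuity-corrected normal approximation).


Step 1: Compute median = 18.50; label A = above, B = below.
Labels in order: ABBAABABBBABBAAA  (n_A = 8, n_B = 8)
Step 2: Count runs R = 9.
Step 3: Under H0 (random ordering), E[R] = 2*n_A*n_B/(n_A+n_B) + 1 = 2*8*8/16 + 1 = 9.0000.
        Var[R] = 2*n_A*n_B*(2*n_A*n_B - n_A - n_B) / ((n_A+n_B)^2 * (n_A+n_B-1)) = 14336/3840 = 3.7333.
        SD[R] = 1.9322.
Step 4: R = E[R], so z = 0 with no continuity correction.
Step 5: Two-sided p-value via normal approximation = 2*(1 - Phi(|z|)) = 1.000000.
Step 6: alpha = 0.05. fail to reject H0.

R = 9, z = 0.0000, p = 1.000000, fail to reject H0.


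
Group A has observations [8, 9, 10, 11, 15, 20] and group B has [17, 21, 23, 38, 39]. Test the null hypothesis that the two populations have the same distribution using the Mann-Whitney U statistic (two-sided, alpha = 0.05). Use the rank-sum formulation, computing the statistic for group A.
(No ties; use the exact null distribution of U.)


Step 1: Combine and sort all 11 observations; assign midranks.
sorted (value, group): (8,X), (9,X), (10,X), (11,X), (15,X), (17,Y), (20,X), (21,Y), (23,Y), (38,Y), (39,Y)
ranks: 8->1, 9->2, 10->3, 11->4, 15->5, 17->6, 20->7, 21->8, 23->9, 38->10, 39->11
Step 2: Rank sum for X: R1 = 1 + 2 + 3 + 4 + 5 + 7 = 22.
Step 3: U_X = R1 - n1(n1+1)/2 = 22 - 6*7/2 = 22 - 21 = 1.
       U_Y = n1*n2 - U_X = 30 - 1 = 29.
Step 4: No ties, so the exact null distribution of U (based on enumerating the C(11,6) = 462 equally likely rank assignments) gives the two-sided p-value.
Step 5: p-value = 0.008658; compare to alpha = 0.05. reject H0.

U_X = 1, p = 0.008658, reject H0 at alpha = 0.05.


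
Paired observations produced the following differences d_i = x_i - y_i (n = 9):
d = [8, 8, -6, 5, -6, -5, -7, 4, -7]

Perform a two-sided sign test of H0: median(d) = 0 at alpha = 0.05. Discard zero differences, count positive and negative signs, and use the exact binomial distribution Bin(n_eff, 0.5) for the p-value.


Step 1: Discard zero differences. Original n = 9; n_eff = number of nonzero differences = 9.
Nonzero differences (with sign): +8, +8, -6, +5, -6, -5, -7, +4, -7
Step 2: Count signs: positive = 4, negative = 5.
Step 3: Under H0: P(positive) = 0.5, so the number of positives S ~ Bin(9, 0.5).
Step 4: Two-sided exact p-value = sum of Bin(9,0.5) probabilities at or below the observed probability = 1.000000.
Step 5: alpha = 0.05. fail to reject H0.

n_eff = 9, pos = 4, neg = 5, p = 1.000000, fail to reject H0.


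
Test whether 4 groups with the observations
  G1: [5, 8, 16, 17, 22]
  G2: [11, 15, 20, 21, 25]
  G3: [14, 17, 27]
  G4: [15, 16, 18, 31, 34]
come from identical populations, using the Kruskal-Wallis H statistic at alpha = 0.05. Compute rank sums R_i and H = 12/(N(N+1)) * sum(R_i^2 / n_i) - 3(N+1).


Step 1: Combine all N = 18 observations and assign midranks.
sorted (value, group, rank): (5,G1,1), (8,G1,2), (11,G2,3), (14,G3,4), (15,G2,5.5), (15,G4,5.5), (16,G1,7.5), (16,G4,7.5), (17,G1,9.5), (17,G3,9.5), (18,G4,11), (20,G2,12), (21,G2,13), (22,G1,14), (25,G2,15), (27,G3,16), (31,G4,17), (34,G4,18)
Step 2: Sum ranks within each group.
R_1 = 34 (n_1 = 5)
R_2 = 48.5 (n_2 = 5)
R_3 = 29.5 (n_3 = 3)
R_4 = 59 (n_4 = 5)
Step 3: H = 12/(N(N+1)) * sum(R_i^2/n_i) - 3(N+1)
     = 12/(18*19) * (34^2/5 + 48.5^2/5 + 29.5^2/3 + 59^2/5) - 3*19
     = 0.035088 * 1687.93 - 57
     = 2.225731.
Step 4: Ties present; correction factor C = 1 - 18/(18^3 - 18) = 0.996904. Corrected H = 2.225731 / 0.996904 = 2.232643.
Step 5: Under H0, H ~ chi^2(3); p-value = 0.525547.
Step 6: alpha = 0.05. fail to reject H0.

H = 2.2326, df = 3, p = 0.525547, fail to reject H0.
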